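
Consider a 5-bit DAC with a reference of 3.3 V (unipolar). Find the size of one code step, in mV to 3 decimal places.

103.125 mV

Full-scale span = 3.3 V.
LSB = 3.3 / 2^5 = 3.3 / 32 = 0.103125 V = 103.125 mV.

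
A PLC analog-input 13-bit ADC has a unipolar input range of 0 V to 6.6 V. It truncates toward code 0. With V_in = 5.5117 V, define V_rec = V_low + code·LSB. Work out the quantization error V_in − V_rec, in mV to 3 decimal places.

0.152 mV

LSB = 6.6/2^13 = 0.806 mV.
Scaled input = 6841.1888 LSBs, so code = 6841.
Code 6841 maps back to 0 + 6841×0.000805664 V = 5.5115479 V.
Error = 5.5117 − 5.5115479 = 0.000152148 V = 0.152 mV.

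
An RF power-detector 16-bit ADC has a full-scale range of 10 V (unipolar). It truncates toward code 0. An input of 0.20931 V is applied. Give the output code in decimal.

code 1371

With 65536 levels over 10 V, one step is 152.59 µV.
Input sits at 1371.734 steps above V_low.
⌊·⌋(1371.734) = 1371.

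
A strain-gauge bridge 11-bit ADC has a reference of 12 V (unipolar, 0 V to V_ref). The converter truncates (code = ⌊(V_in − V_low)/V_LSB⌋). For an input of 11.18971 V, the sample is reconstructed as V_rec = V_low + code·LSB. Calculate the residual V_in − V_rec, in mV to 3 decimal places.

One LSB is 12 V / 2048 = 5.859 mV.
Scaled input = 1909.7105 LSBs, so code = 1909.
Code 1909 maps back to 0 + 1909×0.00585938 V = 11.185547 V.
Difference: 0.00416313 V → 4.163 mV.

4.163 mV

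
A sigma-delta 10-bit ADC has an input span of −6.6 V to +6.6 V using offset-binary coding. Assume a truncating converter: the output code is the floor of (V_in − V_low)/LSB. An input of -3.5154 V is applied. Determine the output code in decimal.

code 239

With 1024 levels over 13.2 V, one step is 12.891 mV.
Input sits at 239.290 steps above V_low.
⌊·⌋(239.290) = 239.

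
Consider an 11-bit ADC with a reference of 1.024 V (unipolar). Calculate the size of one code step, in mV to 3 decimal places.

0.500 mV

Full-scale span = 1.024 V.
LSB = 1.024 / 2^11 = 1.024 / 2048 = 0.0005 V = 0.500 mV.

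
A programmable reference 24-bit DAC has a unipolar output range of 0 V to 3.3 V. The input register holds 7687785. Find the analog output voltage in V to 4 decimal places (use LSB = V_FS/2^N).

1.5122 V

LSB = 3.3 V / 2^24 = 0.20 µV.
V_out = 0 + 7687785 × 1.96695e-07 V = 1.51215 V.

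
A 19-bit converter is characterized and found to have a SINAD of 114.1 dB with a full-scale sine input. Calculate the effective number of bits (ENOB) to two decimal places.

18.66 bits

ENOB = (SINAD − 1.76) / 6.02 = (114.1 − 1.76)/6.02 = 18.661.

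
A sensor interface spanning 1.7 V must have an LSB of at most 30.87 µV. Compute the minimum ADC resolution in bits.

16 bits

Number of steps required ≥ 1.7 V / 30.87 µV = 55069.65.
Need 2^N ≥ 55069.65; 2^15 = 32768, 2^16 = 65536.
Minimum N = 16.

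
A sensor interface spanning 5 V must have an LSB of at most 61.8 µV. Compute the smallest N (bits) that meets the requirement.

Number of steps required ≥ 5 V / 61.8 µV = 80906.15.
Need 2^N ≥ 80906.15; 2^16 = 65536, 2^17 = 131072.
Minimum N = 17.

17 bits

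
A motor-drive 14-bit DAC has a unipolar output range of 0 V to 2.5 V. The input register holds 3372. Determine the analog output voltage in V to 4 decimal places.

0.5145 V

LSB = 2.5 V / 2^14 = 152.59 µV.
V_out = 0 + 3372 × 0.000152588 V = 0.514526 V.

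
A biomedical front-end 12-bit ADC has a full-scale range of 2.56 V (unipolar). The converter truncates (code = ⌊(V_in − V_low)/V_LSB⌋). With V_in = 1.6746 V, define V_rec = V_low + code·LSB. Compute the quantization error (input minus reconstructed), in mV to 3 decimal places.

LSB = 2.56/2^12 = 0.625 mV.
(V_in − V_low)/LSB = (1.6746 − 0)/0.000625 = 2679.3600 → code 2679 (floor).
Code 2679 maps back to 0 + 2679×0.000625 V = 1.674375 V.
V_in − V_rec = 0.000225 V = 0.225 mV.

0.225 mV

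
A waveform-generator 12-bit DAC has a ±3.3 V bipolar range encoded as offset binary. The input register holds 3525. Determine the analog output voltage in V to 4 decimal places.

LSB = 6.6 V / 2^12 = 1.611 mV.
V_out = (−3.3) + 3525 × 0.00161133 V = 2.37993 V.

2.3799 V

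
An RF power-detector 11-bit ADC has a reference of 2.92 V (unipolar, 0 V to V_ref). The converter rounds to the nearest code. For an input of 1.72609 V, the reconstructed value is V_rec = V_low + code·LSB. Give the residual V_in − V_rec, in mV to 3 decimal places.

LSB = 2.92/2^11 = 1.426 mV.
(1.72609 − 0)/0.00142578 = 1210.6275; round gives code 1211.
Code 1211 maps back to 0 + 1211×0.00142578 V = 1.7266211 V.
Difference: -0.000531094 V → -0.531 mV.

-0.531 mV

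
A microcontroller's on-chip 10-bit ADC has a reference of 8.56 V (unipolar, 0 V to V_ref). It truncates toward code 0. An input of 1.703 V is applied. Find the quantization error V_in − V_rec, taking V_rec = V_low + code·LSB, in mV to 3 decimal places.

LSB = 8.56/2^10 = 8.359 mV.
(V_in − V_low)/LSB = (1.703 − 0)/0.00835938 = 203.7234 → code 203 (floor).
Reconstructed: 1.6969531 V.
Difference: 0.00604688 V → 6.047 mV.

6.047 mV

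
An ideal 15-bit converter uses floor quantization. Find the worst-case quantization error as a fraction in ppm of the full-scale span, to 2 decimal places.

30.52 ppm

Truncating → worst-case error = 1 LSB = V_FS/2^15, so 1e+06/32768 = 30.5176 ppm of full scale.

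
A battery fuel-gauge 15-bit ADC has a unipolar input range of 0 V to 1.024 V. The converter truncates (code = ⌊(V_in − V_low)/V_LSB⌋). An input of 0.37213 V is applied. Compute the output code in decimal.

LSB = 1.024 V / 32768 = 31.25 µV.
(V_in − V_low)/LSB = (0.37213 − 0) / 3.125e-05 = 11908.160.
Floor → code 11908.

code 11908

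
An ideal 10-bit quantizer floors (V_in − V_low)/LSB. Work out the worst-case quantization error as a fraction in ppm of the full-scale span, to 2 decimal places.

976.56 ppm

Truncating → worst-case error = 1 LSB = V_FS/2^10, so 1e+06/1024 = 976.562 ppm of full scale.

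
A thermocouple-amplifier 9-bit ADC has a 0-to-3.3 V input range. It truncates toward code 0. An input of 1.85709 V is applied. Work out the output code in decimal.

code 288

With 512 levels over 3.3 V, one step is 6.445 mV.
(1.85709 − 0) / 0.00644531 = 288.130 LSBs.
So the output code is 288.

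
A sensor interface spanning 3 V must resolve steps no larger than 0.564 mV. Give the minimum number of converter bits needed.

13 bits

Number of steps required ≥ 3 V / 0.564 mV = 5319.15.
Need 2^N ≥ 5319.15; 2^12 = 4096, 2^13 = 8192.
Minimum N = 13.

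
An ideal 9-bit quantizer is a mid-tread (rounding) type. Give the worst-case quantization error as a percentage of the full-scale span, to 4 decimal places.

Rounding → worst-case error = ½ LSB = V_FS/2^10, so 100/1024 = 0.0976562 % of full scale.

0.0977 %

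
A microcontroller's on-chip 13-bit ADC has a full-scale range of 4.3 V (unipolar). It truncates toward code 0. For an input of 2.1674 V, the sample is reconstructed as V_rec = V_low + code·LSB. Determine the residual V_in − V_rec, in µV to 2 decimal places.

78.22 µV

LSB = 4.3/2^13 = 0.525 mV.
(2.1674 − 0)/0.000524902 = 4129.1490; ⌊·⌋ gives code 4129.
Code 4129 maps back to 0 + 4129×0.000524902 V = 2.1673218 V.
V_in − V_rec = 7.82227e-05 V = 78.22 µV.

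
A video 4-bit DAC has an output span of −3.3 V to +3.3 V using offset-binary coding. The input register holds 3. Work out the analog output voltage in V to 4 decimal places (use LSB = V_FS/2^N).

-2.0625 V

LSB = 6.6 V / 2^4 = 412.500 mV.
V_out = (−3.3) + 3 × 0.4125 V = -2.0625 V.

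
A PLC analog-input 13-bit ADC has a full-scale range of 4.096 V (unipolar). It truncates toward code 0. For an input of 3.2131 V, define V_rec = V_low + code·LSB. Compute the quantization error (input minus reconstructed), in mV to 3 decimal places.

LSB = 4.096/2^13 = 0.500 mV.
(3.2131 − 0)/0.0005 = 6426.2000; ⌊·⌋ gives code 6426.
Reconstructed: 3.213 V.
Difference: 0.0001 V → 0.100 mV.

0.100 mV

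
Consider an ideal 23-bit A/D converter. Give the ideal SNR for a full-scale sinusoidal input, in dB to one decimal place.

140.2 dB

SNR ≈ 6.02·N + 1.76 dB = 6.02·23 + 1.76 = 140.22 dB.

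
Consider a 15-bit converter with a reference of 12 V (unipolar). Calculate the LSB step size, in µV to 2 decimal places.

Full-scale span = 12 V.
LSB = 12 / 2^15 = 12 / 32768 = 0.000366211 V = 366.21 µV.

366.21 µV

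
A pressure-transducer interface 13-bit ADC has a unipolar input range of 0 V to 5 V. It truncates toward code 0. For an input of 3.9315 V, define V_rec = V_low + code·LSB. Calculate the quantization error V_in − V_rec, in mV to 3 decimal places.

0.226 mV

One LSB is 5 V / 8192 = 0.610 mV.
(3.9315 − 0)/0.000610352 = 6441.3696; ⌊·⌋ gives code 6441.
V_rec = 0 + 6441·0.000610352 = 3.9312744 V.
V_in − V_rec = 0.000225586 V = 0.226 mV.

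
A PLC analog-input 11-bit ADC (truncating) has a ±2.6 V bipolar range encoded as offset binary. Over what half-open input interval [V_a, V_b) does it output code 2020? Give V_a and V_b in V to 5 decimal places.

LSB = 5.2/2^11 = 2.539 mV.
V_a = V_low + 2020·LSB = 2.52891 V; V_b = V_low + 2021·LSB = 2.53145 V.

[2.52891 V, 2.53145 V)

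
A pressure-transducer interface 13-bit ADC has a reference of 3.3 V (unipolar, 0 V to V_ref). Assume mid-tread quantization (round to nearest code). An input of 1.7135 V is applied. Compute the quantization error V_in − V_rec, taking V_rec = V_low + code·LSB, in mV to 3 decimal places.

LSB = 3.3/2^13 = 402.83 µV.
(1.7135 − 0)/0.000402832 = 4253.6339; round gives code 4254.
Code 4254 maps back to 0 + 4254×0.000402832 V = 1.7136475 V.
Difference: -0.000147461 V → -0.147 mV.

-0.147 mV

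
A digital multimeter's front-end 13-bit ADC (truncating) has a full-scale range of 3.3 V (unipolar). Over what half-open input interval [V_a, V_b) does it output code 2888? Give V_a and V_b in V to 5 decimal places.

[1.16338 V, 1.16378 V)

LSB = 3.3/2^13 = 402.83 µV.
V_a = V_low + 2888·LSB = 1.16338 V; V_b = V_low + 2889·LSB = 1.16378 V.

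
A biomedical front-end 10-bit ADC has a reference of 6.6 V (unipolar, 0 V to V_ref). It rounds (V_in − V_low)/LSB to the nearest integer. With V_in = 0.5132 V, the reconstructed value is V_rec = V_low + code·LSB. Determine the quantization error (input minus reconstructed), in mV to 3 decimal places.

-2.425 mV

Step size: 6.6 V ÷ 2^10 = 6.445 mV.
(V_in − V_low)/LSB = (0.5132 − 0)/0.00644531 = 79.6238 → code 80 (round).
Reconstructed: 0.515625 V.
Error = 0.5132 − 0.515625 = -0.002425 V = -2.425 mV.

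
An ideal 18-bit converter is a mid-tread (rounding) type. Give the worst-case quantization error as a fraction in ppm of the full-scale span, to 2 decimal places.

1.91 ppm

Rounding → worst-case error = ½ LSB = V_FS/2^19, so 1e+06/524288 = 1.90735 ppm of full scale.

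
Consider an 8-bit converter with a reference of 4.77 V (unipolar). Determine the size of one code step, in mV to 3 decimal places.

Full-scale span = 4.77 V.
LSB = 4.77 / 2^8 = 4.77 / 256 = 0.0186328 V = 18.633 mV.

18.633 mV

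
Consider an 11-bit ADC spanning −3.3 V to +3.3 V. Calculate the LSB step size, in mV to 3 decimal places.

Full-scale span = 6.6 V.
LSB = 6.6 / 2^11 = 6.6 / 2048 = 0.00322266 V = 3.223 mV.

3.223 mV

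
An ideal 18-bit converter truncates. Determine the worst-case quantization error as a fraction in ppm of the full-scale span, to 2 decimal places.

Truncating → worst-case error = 1 LSB = V_FS/2^18, so 1e+06/262144 = 3.8147 ppm of full scale.

3.81 ppm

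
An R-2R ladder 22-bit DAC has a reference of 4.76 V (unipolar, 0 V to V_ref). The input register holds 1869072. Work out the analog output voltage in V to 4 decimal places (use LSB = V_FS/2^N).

2.1212 V

LSB = 4.76 V / 2^22 = 1.13 µV.
V_out = 0 + 1869072 × 1.13487e-06 V = 2.12116 V.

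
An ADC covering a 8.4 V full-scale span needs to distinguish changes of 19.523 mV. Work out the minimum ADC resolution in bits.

Number of steps required ≥ 8.4 V / 19.523 mV = 430.26.
Need 2^N ≥ 430.26; 2^8 = 256, 2^9 = 512.
Minimum N = 9.

9 bits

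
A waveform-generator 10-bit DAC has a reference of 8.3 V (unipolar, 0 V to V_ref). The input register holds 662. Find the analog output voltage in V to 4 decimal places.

LSB = 8.3 V / 2^10 = 8.105 mV.
V_out = 0 + 662 × 0.00810547 V = 5.36582 V.

5.3658 V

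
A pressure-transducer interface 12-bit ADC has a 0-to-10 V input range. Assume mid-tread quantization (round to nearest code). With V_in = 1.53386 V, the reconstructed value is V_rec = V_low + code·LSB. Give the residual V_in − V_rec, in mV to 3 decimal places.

0.657 mV

One LSB is 10 V / 4096 = 2.441 mV.
(1.53386 − 0)/0.00244141 = 628.2691; round gives code 628.
V_rec = 0 + 628·0.00244141 = 1.5332031 V.
V_in − V_rec = 0.000656875 V = 0.657 mV.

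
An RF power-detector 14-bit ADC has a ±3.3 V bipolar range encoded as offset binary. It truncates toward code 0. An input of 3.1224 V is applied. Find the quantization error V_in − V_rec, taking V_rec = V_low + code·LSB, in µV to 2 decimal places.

48.93 µV

One LSB is 6.6 V / 16384 = 402.83 µV.
(V_in − V_low)/LSB = (3.1224 − (−3.3))/0.000402832 = 15943.1215 → code 15943 (floor).
Code 15943 maps back to (−3.3) + 15943×0.000402832 V = 3.1223511 V.
V_in − V_rec = 4.89258e-05 V = 48.93 µV.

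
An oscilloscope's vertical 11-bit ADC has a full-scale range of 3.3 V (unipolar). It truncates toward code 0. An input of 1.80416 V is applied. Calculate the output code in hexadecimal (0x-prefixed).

Full-scale span = 3.3 V; LSB = 3.3/2^11 = 1.611 mV.
(V_in − V_low)/LSB = (1.80416 − 0) / 0.00161133 = 1119.673.
So the output code is 1119.
In hexadecimal (0x-prefixed): 0x45F.

code 0x45F (decimal 1119)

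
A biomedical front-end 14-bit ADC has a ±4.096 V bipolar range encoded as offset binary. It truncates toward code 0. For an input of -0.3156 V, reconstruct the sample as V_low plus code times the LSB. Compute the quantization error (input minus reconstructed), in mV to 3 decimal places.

0.400 mV

Step size: 8.192 V ÷ 2^14 = 0.500 mV.
Scaled input = 7560.8000 LSBs, so code = 7560.
Reconstructed: -0.316 V.
Error = -0.3156 − (−0.316) = 0.0004 V = 0.400 mV.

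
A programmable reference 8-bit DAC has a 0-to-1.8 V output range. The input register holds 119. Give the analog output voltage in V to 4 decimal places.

LSB = 1.8 V / 2^8 = 7.031 mV.
V_out = 0 + 119 × 0.00703125 V = 0.836719 V.

0.8367 V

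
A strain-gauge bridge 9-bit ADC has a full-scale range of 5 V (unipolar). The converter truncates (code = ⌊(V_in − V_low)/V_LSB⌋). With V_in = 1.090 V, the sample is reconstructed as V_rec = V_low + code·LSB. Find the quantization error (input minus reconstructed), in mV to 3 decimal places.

6.016 mV

LSB = 5/2^9 = 9.766 mV.
Scaled input = 111.6160 LSBs, so code = 111.
Code 111 maps back to 0 + 111×0.00976562 V = 1.0839844 V.
Error = 1.090 − 1.0839844 = 0.00601563 V = 6.016 mV.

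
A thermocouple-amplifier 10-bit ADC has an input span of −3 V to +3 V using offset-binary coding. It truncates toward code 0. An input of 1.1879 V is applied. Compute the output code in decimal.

With 1024 levels over 6 V, one step is 5.859 mV.
Input sits at 714.735 steps above V_low.
Floor → code 714.

code 714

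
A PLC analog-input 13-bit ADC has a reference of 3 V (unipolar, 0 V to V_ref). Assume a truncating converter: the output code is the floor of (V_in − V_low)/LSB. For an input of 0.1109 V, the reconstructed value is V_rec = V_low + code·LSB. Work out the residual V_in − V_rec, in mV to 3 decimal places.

0.304 mV

LSB = 3/2^13 = 366.21 µV.
Scaled input = 302.8309 LSBs, so code = 302.
Reconstructed: 0.1105957 V.
V_in − V_rec = 0.000304297 V = 0.304 mV.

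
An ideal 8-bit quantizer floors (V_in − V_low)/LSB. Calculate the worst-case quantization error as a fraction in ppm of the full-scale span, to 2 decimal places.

Truncating → worst-case error = 1 LSB = V_FS/2^8, so 1e+06/256 = 3906.25 ppm of full scale.

3906.25 ppm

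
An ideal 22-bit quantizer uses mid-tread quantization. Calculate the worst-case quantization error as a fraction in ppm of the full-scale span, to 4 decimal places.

0.1192 ppm

Rounding → worst-case error = ½ LSB = V_FS/2^23, so 1e+06/8388608 = 0.119209 ppm of full scale.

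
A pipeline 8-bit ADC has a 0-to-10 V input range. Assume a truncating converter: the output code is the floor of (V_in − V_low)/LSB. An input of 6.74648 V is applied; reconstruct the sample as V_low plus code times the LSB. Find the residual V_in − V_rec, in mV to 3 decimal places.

Step size: 10 V ÷ 2^8 = 39.062 mV.
(V_in − V_low)/LSB = (6.74648 − 0)/0.0390625 = 172.7099 → code 172 (floor).
Code 172 maps back to 0 + 172×0.0390625 V = 6.71875 V.
V_in − V_rec = 0.02773 V = 27.730 mV.

27.730 mV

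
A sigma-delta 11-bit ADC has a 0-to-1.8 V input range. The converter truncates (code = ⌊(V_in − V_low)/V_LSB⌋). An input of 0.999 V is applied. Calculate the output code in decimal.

code 1136

With 2048 levels over 1.8 V, one step is 0.879 mV.
(V_in − V_low)/LSB = (0.999 − 0) / 0.000878906 = 1136.640.
⌊·⌋(1136.640) = 1136.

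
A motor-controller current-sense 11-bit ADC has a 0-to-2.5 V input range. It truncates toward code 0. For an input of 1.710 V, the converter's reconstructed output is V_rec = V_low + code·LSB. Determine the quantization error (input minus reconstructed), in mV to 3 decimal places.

One LSB is 2.5 V / 2048 = 1.221 mV.
Scaled input = 1400.8320 LSBs, so code = 1400.
Code 1400 maps back to 0 + 1400×0.0012207 V = 1.7089844 V.
Difference: 0.00101563 V → 1.016 mV.

1.016 mV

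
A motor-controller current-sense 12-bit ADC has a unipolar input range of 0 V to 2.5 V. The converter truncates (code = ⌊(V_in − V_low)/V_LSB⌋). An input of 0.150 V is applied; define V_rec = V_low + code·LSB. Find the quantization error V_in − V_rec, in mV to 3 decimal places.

0.464 mV

Step size: 2.5 V ÷ 2^12 = 0.610 mV.
(V_in − V_low)/LSB = (0.150 − 0)/0.000610352 = 245.7600 → code 245 (floor).
V_rec = 0 + 245·0.000610352 = 0.14953613 V.
Difference: 0.000463867 V → 0.464 mV.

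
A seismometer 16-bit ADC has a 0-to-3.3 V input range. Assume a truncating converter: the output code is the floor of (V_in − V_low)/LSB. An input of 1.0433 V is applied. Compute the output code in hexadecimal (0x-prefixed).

code 0x50EF (decimal 20719)

LSB = 3.3 V / 65536 = 50.35 µV.
(V_in − V_low)/LSB = (1.0433 − 0) / 5.0354e-05 = 20719.306.
Floor → code 20719.
In hexadecimal (0x-prefixed): 0x50EF.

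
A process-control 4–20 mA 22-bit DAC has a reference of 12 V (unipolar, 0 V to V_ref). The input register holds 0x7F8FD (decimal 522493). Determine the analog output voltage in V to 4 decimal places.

LSB = 12 V / 2^22 = 2.86 µV.
Code 0x7F8FD = 522493 decimal.
V_out = 0 + 522493 × 2.86102e-06 V = 1.49486 V.

1.4949 V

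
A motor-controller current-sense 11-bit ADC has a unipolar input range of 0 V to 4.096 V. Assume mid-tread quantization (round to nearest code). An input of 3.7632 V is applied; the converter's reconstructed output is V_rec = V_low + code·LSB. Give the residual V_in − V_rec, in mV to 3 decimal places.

-0.800 mV

LSB = 4.096/2^11 = 2.000 mV.
(3.7632 − 0)/0.002 = 1881.6000; round gives code 1882.
Code 1882 maps back to 0 + 1882×0.002 V = 3.764 V.
Difference: -0.0008 V → -0.800 mV.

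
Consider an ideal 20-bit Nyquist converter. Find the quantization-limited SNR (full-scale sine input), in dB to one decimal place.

SNR ≈ 6.02·N + 1.76 dB = 6.02·20 + 1.76 = 122.16 dB.

122.2 dB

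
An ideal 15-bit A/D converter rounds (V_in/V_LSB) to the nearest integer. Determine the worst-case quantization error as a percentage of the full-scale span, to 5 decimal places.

Rounding → worst-case error = ½ LSB = V_FS/2^16, so 100/65536 = 0.00152588 % of full scale.

0.00153 %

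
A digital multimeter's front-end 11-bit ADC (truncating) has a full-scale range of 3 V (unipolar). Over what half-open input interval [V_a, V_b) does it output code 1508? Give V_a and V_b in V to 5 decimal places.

[2.20898 V, 2.21045 V)

LSB = 3/2^11 = 1.465 mV.
V_a = V_low + 1508·LSB = 2.20898 V; V_b = V_low + 1509·LSB = 2.21045 V.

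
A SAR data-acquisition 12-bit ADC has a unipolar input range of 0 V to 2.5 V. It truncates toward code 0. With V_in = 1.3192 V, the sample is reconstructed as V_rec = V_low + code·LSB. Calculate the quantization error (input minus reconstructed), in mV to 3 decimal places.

Step size: 2.5 V ÷ 2^12 = 0.610 mV.
(1.3192 − 0)/0.000610352 = 2161.3773; ⌊·⌋ gives code 2161.
V_rec = 0 + 2161·0.000610352 = 1.3189697 V.
Difference: 0.000230273 V → 0.230 mV.

0.230 mV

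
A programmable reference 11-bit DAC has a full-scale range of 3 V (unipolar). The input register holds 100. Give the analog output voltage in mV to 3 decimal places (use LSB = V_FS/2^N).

146.484 mV

LSB = 3 V / 2^11 = 1.465 mV.
V_out = 0 + 100 × 0.00146484 V = 0.146484 V.
= 146.484 mV.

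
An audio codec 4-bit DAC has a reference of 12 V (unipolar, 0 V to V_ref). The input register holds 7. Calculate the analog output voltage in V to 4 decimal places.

5.2500 V

LSB = 12 V / 2^4 = 0.7500 V.
V_out = 0 + 7 × 0.75 V = 5.25 V.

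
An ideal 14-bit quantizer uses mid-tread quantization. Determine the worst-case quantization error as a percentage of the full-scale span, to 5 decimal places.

Rounding → worst-case error = ½ LSB = V_FS/2^15, so 100/32768 = 0.00305176 % of full scale.

0.00305 %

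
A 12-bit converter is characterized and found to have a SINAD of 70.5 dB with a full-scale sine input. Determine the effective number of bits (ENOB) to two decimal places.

ENOB = (SINAD − 1.76) / 6.02 = (70.5 − 1.76)/6.02 = 11.419.

11.42 bits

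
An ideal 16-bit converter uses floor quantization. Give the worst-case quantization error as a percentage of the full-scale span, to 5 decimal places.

Truncating → worst-case error = 1 LSB = V_FS/2^16, so 100/65536 = 0.00152588 % of full scale.

0.00153 %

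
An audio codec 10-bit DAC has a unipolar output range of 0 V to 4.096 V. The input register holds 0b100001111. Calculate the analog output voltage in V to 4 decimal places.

LSB = 4.096 V / 2^10 = 4.000 mV.
Code 0b100001111 = 271 decimal.
V_out = 0 + 271 × 0.004 V = 1.084 V.

1.0840 V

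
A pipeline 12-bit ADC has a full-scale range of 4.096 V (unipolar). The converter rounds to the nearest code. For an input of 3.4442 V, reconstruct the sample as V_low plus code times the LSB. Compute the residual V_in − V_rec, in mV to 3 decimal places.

0.200 mV

One LSB is 4.096 V / 4096 = 1.000 mV.
Scaled input = 3444.2000 LSBs, so code = 3444.
Reconstructed: 3.444 V.
V_in − V_rec = 0.0002 V = 0.200 mV.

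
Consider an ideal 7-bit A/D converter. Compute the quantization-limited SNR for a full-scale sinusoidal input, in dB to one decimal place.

SNR ≈ 6.02·N + 1.76 dB = 6.02·7 + 1.76 = 43.90 dB.

43.9 dB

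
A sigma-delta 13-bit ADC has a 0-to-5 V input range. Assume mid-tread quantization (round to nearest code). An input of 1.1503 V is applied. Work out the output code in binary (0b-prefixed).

code 0b11101011101 (decimal 1885)

LSB = 5 V / 8192 = 0.610 mV.
(1.1503 − 0) / 0.000610352 = 1884.652 LSBs.
Round → code 1885.
In binary (0b-prefixed): 0b11101011101.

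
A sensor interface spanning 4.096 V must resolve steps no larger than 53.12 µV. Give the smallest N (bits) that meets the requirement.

17 bits

Number of steps required ≥ 4.096 V / 53.12 µV = 77108.43.
Need 2^N ≥ 77108.43; 2^16 = 65536, 2^17 = 131072.
Minimum N = 17.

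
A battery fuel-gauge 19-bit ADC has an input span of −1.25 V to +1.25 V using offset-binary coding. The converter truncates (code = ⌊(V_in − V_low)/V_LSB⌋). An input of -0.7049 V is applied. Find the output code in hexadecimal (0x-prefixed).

code 0x1BE8B (decimal 114315)

With 524288 levels over 2.5 V, one step is 4.77 µV.
(-0.7049 − (−1.25)) / 4.76837e-06 = 114315.756 LSBs.
So the output code is 114315.
In hexadecimal (0x-prefixed): 0x1BE8B.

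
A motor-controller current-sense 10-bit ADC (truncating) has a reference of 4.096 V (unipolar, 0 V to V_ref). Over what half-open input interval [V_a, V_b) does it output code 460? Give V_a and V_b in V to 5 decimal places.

[1.84000 V, 1.84400 V)

LSB = 4.096/2^10 = 4.000 mV.
V_a = V_low + 460·LSB = 1.84 V; V_b = V_low + 461·LSB = 1.844 V.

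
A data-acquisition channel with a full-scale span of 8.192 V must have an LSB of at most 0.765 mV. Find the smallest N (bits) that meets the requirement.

14 bits

Number of steps required ≥ 8.192 V / 0.765 mV = 10708.50.
Need 2^N ≥ 10708.50; 2^13 = 8192, 2^14 = 16384.
Minimum N = 14.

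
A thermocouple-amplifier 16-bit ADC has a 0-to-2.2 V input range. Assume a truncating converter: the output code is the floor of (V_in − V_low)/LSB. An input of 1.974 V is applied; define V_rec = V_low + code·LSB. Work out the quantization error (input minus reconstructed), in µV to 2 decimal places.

LSB = 2.2/2^16 = 33.57 µV.
(V_in − V_low)/LSB = (1.974 − 0)/3.35693e-05 = 58803.6655 → code 58803 (floor).
V_rec = 0 + 58803·3.35693e-05 = 1.9739777 V.
V_in − V_rec = 2.23389e-05 V = 22.34 µV.

22.34 µV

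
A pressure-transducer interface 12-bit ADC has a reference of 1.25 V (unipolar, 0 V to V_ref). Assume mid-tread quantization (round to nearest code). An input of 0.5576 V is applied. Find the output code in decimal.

code 1827

Full-scale span = 1.25 V; LSB = 1.25/2^12 = 305.18 µV.
(0.5576 − 0) / 0.000305176 = 1827.144 LSBs.
Round → code 1827.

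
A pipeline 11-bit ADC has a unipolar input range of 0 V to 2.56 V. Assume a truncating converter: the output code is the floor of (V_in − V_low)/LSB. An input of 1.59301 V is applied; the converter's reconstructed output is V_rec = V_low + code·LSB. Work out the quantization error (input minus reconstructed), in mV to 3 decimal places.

LSB = 2.56/2^11 = 1.250 mV.
(V_in − V_low)/LSB = (1.59301 − 0)/0.00125 = 1274.4080 → code 1274 (floor).
Reconstructed: 1.5925 V.
V_in − V_rec = 0.00051 V = 0.510 mV.

0.510 mV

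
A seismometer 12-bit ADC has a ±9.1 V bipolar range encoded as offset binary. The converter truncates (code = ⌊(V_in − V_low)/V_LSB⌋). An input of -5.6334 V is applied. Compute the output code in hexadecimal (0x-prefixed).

Full-scale span = 18.2 V; LSB = 18.2/2^12 = 4.443 mV.
Input sits at 780.175 steps above V_low.
Floor → code 780.
In hexadecimal (0x-prefixed): 0x30C.

code 0x30C (decimal 780)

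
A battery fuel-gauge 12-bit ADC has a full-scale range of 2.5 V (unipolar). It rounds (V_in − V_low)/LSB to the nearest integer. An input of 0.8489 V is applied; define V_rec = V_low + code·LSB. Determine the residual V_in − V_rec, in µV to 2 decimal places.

-99.02 µV

Step size: 2.5 V ÷ 2^12 = 0.610 mV.
(0.8489 − 0)/0.000610352 = 1390.8378; round gives code 1391.
V_rec = 0 + 1391·0.000610352 = 0.84899902 V.
Error = 0.8489 − 0.84899902 = -9.90234e-05 V = -99.02 µV.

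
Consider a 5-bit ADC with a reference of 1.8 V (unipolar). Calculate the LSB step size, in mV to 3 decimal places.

56.250 mV

Full-scale span = 1.8 V.
LSB = 1.8 / 2^5 = 1.8 / 32 = 0.05625 V = 56.250 mV.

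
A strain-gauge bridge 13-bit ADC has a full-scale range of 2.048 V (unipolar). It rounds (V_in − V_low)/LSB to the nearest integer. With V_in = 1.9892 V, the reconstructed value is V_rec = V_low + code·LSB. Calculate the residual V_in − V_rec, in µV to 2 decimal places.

-50.00 µV

LSB = 2.048/2^13 = 250.00 µV.
(1.9892 − 0)/0.00025 = 7956.8000; round gives code 7957.
V_rec = 0 + 7957·0.00025 = 1.98925 V.
V_in − V_rec = -5e-05 V = -50.00 µV.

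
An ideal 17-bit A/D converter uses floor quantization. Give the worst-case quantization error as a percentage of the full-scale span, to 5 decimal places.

Truncating → worst-case error = 1 LSB = V_FS/2^17, so 100/131072 = 0.000762939 % of full scale.

0.00076 %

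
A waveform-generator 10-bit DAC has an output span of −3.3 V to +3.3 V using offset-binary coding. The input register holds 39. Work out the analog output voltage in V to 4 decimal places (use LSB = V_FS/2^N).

LSB = 6.6 V / 2^10 = 6.445 mV.
V_out = (−3.3) + 39 × 0.00644531 V = -3.04863 V.

-3.0486 V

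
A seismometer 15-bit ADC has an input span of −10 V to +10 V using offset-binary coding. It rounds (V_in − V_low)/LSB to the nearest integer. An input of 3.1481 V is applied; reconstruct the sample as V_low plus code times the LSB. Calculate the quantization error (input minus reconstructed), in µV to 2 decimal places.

One LSB is 20 V / 32768 = 0.610 mV.
(3.1481 − (−10))/0.000610352 = 21541.8470; round gives code 21542.
Code 21542 maps back to (−10) + 21542×0.000610352 V = 3.1481934 V.
Error = 3.1481 − 3.1481934 = -9.33594e-05 V = -93.36 µV.

-93.36 µV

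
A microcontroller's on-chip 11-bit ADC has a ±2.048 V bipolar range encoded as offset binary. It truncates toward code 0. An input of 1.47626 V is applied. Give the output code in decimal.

code 1762

With 2048 levels over 4.096 V, one step is 2.000 mV.
(1.47626 − (−2.048)) / 0.002 = 1762.130 LSBs.
Floor → code 1762.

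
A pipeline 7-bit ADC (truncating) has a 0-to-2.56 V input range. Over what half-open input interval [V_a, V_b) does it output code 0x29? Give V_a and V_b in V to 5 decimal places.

LSB = 2.56/2^7 = 20.000 mV.
Code 0x29 = 41 decimal.
V_a = V_low + 41·LSB = 0.82 V; V_b = V_low + 42·LSB = 0.84 V.

[0.82000 V, 0.84000 V)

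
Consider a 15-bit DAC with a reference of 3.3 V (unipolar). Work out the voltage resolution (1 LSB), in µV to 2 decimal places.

100.71 µV

Full-scale span = 3.3 V.
LSB = 3.3 / 2^15 = 3.3 / 32768 = 0.000100708 V = 100.71 µV.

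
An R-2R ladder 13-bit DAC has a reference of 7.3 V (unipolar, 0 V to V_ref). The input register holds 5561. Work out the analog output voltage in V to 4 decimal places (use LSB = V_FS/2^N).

LSB = 7.3 V / 2^13 = 0.891 mV.
V_out = 0 + 5561 × 0.000891113 V = 4.95548 V.

4.9555 V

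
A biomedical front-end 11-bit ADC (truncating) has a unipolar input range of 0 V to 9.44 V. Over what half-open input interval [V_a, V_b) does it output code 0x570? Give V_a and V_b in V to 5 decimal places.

[6.41625 V, 6.42086 V)

LSB = 9.44/2^11 = 4.609 mV.
Code 0x570 = 1392 decimal.
V_a = V_low + 1392·LSB = 6.41625 V; V_b = V_low + 1393·LSB = 6.42086 V.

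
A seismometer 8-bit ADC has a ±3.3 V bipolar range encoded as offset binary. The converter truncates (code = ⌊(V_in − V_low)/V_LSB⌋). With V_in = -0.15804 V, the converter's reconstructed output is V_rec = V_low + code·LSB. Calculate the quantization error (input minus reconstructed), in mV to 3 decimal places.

22.429 mV

LSB = 6.6/2^8 = 25.781 mV.
(-0.15804 − (−3.3))/0.0257812 = 121.8700; ⌊·⌋ gives code 121.
Reconstructed: -0.18046875 V.
V_in − V_rec = 0.0224288 V = 22.429 mV.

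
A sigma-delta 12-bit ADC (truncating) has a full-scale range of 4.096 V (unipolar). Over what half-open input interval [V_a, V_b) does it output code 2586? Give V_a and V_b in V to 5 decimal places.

LSB = 4.096/2^12 = 1.000 mV.
V_a = V_low + 2586·LSB = 2.586 V; V_b = V_low + 2587·LSB = 2.587 V.

[2.58600 V, 2.58700 V)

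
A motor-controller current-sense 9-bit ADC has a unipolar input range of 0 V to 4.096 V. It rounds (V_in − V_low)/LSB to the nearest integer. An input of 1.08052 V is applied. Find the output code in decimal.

code 135

Full-scale span = 4.096 V; LSB = 4.096/2^9 = 8.000 mV.
(1.08052 − 0) / 0.008 = 135.065 LSBs.
Round → code 135.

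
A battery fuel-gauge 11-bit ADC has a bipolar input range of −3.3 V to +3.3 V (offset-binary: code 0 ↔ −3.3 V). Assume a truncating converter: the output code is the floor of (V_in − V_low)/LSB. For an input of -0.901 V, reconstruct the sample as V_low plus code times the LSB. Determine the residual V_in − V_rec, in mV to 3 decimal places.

Step size: 6.6 V ÷ 2^11 = 3.223 mV.
(-0.901 − (−3.3))/0.00322266 = 744.4170; ⌊·⌋ gives code 744.
Code 744 maps back to (−3.3) + 744×0.00322266 V = -0.90234375 V.
Difference: 0.00134375 V → 1.344 mV.

1.344 mV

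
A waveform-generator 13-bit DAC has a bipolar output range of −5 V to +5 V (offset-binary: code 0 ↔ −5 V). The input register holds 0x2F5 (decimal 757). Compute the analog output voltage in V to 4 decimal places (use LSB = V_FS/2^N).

-4.0759 V

LSB = 10 V / 2^13 = 1.221 mV.
Code 0x2F5 = 757 decimal.
V_out = (−5) + 757 × 0.0012207 V = -4.07593 V.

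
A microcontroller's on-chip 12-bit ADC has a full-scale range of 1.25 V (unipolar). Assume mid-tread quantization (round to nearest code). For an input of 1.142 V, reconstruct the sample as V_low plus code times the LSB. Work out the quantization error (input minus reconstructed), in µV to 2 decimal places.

Step size: 1.25 V ÷ 2^12 = 305.18 µV.
(V_in − V_low)/LSB = (1.142 − 0)/0.000305176 = 3742.1056 → code 3742 (round).
Reconstructed: 1.1419678 V.
V_in − V_rec = 3.22266e-05 V = 32.23 µV.

32.23 µV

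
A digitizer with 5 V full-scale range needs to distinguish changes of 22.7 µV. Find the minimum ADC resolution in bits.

Number of steps required ≥ 5 V / 22.7 µV = 220264.32.
Need 2^N ≥ 220264.32; 2^17 = 131072, 2^18 = 262144.
Minimum N = 18.

18 bits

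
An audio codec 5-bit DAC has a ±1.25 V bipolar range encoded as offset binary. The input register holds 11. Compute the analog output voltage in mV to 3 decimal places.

LSB = 2.5 V / 2^5 = 78.125 mV.
V_out = (−1.25) + 11 × 0.078125 V = -0.390625 V.
= -390.625 mV.

-390.625 mV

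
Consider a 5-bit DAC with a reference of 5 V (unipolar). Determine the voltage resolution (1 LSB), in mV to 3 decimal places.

Full-scale span = 5 V.
LSB = 5 / 2^5 = 5 / 32 = 0.15625 V = 156.250 mV.

156.250 mV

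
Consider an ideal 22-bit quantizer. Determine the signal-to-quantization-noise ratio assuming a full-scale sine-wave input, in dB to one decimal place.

SNR ≈ 6.02·N + 1.76 dB = 6.02·22 + 1.76 = 134.20 dB.

134.2 dB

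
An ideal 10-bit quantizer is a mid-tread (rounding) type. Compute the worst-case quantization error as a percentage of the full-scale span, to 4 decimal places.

Rounding → worst-case error = ½ LSB = V_FS/2^11, so 100/2048 = 0.0488281 % of full scale.

0.0488 %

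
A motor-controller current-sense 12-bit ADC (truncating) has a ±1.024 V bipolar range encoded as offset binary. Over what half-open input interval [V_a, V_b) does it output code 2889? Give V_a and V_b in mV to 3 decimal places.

LSB = 2.048/2^12 = 0.500 mV.
V_a = V_low + 2889·LSB = 0.4205 V; V_b = V_low + 2890·LSB = 0.421 V.

[420.500 mV, 421.000 mV)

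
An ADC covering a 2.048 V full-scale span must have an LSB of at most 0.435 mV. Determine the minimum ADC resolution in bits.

13 bits

Number of steps required ≥ 2.048 V / 0.435 mV = 4708.05.
Need 2^N ≥ 4708.05; 2^12 = 4096, 2^13 = 8192.
Minimum N = 13.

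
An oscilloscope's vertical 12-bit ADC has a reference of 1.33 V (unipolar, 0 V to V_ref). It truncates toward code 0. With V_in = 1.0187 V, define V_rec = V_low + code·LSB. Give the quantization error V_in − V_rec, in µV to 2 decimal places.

94.04 µV

LSB = 1.33/2^12 = 324.71 µV.
(V_in − V_low)/LSB = (1.0187 − 0)/0.000324707 = 3137.2896 → code 3137 (floor).
V_rec = 0 + 3137·0.000324707 = 1.018606 V.
Error = 1.0187 − 1.018606 = 9.4043e-05 V = 94.04 µV.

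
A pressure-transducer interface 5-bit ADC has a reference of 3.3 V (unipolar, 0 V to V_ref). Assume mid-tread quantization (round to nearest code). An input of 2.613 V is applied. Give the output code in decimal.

With 32 levels over 3.3 V, one step is 103.125 mV.
(2.613 − 0) / 0.103125 = 25.338 LSBs.
round(25.338) = 25.

code 25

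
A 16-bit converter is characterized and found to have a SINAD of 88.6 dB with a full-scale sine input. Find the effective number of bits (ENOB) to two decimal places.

14.43 bits

ENOB = (SINAD − 1.76) / 6.02 = (88.6 − 1.76)/6.02 = 14.425.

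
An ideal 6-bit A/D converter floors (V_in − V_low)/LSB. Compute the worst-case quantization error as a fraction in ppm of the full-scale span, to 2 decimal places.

15625.00 ppm

Truncating → worst-case error = 1 LSB = V_FS/2^6, so 1e+06/64 = 15625 ppm of full scale.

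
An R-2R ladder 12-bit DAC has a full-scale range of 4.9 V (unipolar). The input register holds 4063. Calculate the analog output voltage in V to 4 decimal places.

LSB = 4.9 V / 2^12 = 1.196 mV.
V_out = 0 + 4063 × 0.00119629 V = 4.86052 V.

4.8605 V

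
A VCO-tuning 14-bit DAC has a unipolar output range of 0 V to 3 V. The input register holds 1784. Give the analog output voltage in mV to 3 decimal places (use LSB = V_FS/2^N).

326.660 mV

LSB = 3 V / 2^14 = 183.11 µV.
V_out = 0 + 1784 × 0.000183105 V = 0.32666 V.
= 326.660 mV.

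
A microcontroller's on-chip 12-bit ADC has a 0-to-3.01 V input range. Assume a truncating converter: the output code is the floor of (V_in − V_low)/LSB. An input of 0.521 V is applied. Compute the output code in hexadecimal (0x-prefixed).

code 0x2C4 (decimal 708)

With 4096 levels over 3.01 V, one step is 0.735 mV.
Input sits at 708.975 steps above V_low.
Floor → code 708.
In hexadecimal (0x-prefixed): 0x2C4.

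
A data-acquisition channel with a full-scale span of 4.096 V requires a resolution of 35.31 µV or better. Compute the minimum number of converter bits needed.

17 bits

Number of steps required ≥ 4.096 V / 35.31 µV = 116001.13.
Need 2^N ≥ 116001.13; 2^16 = 65536, 2^17 = 131072.
Minimum N = 17.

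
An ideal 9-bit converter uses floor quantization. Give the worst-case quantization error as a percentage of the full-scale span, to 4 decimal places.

0.1953 %

Truncating → worst-case error = 1 LSB = V_FS/2^9, so 100/512 = 0.195312 % of full scale.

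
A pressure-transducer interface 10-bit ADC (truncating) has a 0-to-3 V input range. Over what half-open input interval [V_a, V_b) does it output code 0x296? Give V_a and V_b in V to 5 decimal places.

[1.93945 V, 1.94238 V)

LSB = 3/2^10 = 2.930 mV.
Code 0x296 = 662 decimal.
V_a = V_low + 662·LSB = 1.93945 V; V_b = V_low + 663·LSB = 1.94238 V.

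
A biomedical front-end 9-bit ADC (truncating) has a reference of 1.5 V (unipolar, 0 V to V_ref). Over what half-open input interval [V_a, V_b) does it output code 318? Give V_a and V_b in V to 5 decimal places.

[0.93164 V, 0.93457 V)

LSB = 1.5/2^9 = 2.930 mV.
V_a = V_low + 318·LSB = 0.931641 V; V_b = V_low + 319·LSB = 0.93457 V.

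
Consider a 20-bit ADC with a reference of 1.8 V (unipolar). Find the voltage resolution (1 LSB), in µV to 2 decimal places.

Full-scale span = 1.8 V.
LSB = 1.8 / 2^20 = 1.8 / 1048576 = 1.71661e-06 V = 1.72 µV.

1.72 µV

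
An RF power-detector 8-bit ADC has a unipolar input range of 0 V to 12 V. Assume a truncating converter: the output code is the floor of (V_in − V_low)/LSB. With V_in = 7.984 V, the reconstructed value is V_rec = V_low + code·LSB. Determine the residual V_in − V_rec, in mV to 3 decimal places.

15.250 mV

One LSB is 12 V / 256 = 46.875 mV.
Scaled input = 170.3253 LSBs, so code = 170.
Code 170 maps back to 0 + 170×0.046875 V = 7.96875 V.
Error = 7.984 − 7.96875 = 0.01525 V = 15.250 mV.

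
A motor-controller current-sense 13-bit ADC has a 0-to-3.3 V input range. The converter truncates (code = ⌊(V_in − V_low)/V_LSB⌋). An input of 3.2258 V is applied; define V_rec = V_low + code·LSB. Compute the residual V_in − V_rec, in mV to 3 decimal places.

0.324 mV

Step size: 3.3 V ÷ 2^13 = 402.83 µV.
(3.2258 − 0)/0.000402832 = 8007.8041; ⌊·⌋ gives code 8007.
Reconstructed: 3.2254761 V.
Difference: 0.000323926 V → 0.324 mV.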